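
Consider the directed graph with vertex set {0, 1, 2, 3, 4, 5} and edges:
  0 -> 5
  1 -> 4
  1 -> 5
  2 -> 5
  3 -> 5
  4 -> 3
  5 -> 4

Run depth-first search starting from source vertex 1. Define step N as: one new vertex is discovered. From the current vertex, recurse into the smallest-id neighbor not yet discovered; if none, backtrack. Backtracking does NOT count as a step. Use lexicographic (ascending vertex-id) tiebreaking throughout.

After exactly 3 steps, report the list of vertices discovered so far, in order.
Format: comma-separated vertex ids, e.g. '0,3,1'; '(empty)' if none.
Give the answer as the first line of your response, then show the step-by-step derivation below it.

1,4,3

step 1: discover 1; path=1; order=1
step 2: discover 4; path=1>4; order=1,4
step 3: discover 3; path=1>4>3; order=1,4,3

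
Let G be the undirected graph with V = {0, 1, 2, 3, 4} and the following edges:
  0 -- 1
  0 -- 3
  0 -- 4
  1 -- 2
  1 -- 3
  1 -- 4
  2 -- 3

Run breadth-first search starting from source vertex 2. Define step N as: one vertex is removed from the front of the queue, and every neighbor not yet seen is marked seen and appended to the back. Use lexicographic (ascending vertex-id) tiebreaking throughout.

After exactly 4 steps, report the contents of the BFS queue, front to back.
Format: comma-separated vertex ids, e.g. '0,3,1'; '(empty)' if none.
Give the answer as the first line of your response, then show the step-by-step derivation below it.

4

step 1: dequeue 2; queue=[1,3]; order=2
step 2: dequeue 1; queue=[3,0,4]; order=2,1
step 3: dequeue 3; queue=[0,4]; order=2,1,3
step 4: dequeue 0; queue=[4]; order=2,1,3,0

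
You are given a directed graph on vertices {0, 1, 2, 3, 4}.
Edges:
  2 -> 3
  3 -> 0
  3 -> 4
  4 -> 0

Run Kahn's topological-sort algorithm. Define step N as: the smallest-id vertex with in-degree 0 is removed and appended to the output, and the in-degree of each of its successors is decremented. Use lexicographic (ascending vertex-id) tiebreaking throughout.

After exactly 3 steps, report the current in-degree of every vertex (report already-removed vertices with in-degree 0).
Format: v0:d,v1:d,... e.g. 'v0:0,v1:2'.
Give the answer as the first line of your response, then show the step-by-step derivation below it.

v0:1,v1:0,v2:0,v3:0,v4:0

step 1: output 1; order=[1]; indeg=(2,0,0,1,1)
step 2: output 2; order=[1,2]; indeg=(2,0,0,0,1)
step 3: output 3; order=[1,2,3]; indeg=(1,0,0,0,0)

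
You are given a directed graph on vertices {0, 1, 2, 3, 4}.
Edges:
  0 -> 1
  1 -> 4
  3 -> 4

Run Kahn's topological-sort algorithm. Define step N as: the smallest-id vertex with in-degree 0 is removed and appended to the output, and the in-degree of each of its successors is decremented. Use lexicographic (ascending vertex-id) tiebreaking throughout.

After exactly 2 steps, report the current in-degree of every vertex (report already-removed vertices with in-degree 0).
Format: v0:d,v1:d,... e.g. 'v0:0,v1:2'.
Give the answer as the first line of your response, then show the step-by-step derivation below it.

v0:0,v1:0,v2:0,v3:0,v4:1

step 1: output 0; order=[0]; indeg=(0,0,0,0,2)
step 2: output 1; order=[0,1]; indeg=(0,0,0,0,1)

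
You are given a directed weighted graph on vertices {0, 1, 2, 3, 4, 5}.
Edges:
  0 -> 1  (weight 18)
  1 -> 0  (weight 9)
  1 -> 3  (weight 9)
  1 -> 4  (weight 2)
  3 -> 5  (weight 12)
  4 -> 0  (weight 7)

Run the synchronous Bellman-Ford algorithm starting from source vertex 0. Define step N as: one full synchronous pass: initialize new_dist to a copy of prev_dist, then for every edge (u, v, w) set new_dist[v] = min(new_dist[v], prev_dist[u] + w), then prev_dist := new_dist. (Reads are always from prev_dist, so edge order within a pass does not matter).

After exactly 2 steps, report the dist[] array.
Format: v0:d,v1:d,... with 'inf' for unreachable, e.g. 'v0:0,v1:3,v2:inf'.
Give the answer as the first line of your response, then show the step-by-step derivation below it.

v0:0,v1:18,v2:inf,v3:27,v4:20,v5:inf

step 1: dist = v0:0,v1:18,v2:inf,v3:inf,v4:inf,v5:inf
step 2: dist = v0:0,v1:18,v2:inf,v3:27,v4:20,v5:inf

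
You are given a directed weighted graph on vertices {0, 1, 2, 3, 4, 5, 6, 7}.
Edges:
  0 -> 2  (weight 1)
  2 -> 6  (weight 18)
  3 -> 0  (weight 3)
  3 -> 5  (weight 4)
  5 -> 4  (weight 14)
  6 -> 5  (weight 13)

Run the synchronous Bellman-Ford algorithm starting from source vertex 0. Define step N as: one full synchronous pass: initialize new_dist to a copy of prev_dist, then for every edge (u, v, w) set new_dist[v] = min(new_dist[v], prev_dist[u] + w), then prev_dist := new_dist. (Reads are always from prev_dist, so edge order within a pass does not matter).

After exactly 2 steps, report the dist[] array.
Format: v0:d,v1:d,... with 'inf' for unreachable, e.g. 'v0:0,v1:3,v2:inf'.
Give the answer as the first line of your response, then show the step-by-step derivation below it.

v0:0,v1:inf,v2:1,v3:inf,v4:inf,v5:inf,v6:19,v7:inf

step 1: dist = v0:0,v1:inf,v2:1,v3:inf,v4:inf,v5:inf,v6:inf,v7:inf
step 2: dist = v0:0,v1:inf,v2:1,v3:inf,v4:inf,v5:inf,v6:19,v7:inf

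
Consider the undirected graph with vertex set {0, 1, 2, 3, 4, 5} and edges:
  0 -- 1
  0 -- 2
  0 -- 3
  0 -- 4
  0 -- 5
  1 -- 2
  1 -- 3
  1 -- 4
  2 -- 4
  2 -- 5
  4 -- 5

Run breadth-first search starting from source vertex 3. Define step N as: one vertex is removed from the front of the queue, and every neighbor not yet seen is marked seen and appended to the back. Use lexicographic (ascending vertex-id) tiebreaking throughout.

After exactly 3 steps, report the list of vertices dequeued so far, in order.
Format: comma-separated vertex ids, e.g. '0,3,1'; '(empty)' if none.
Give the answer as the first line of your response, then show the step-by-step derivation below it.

3,0,1

step 1: dequeue 3; queue=[0,1]; order=3
step 2: dequeue 0; queue=[1,2,4,5]; order=3,0
step 3: dequeue 1; queue=[2,4,5]; order=3,0,1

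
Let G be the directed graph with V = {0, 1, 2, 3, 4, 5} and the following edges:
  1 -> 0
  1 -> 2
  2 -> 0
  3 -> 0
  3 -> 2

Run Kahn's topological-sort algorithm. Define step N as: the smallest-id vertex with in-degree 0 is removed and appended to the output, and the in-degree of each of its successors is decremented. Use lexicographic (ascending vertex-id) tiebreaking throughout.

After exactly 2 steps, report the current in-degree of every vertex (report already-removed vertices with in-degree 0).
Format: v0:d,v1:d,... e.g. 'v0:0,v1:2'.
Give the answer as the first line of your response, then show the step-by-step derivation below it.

v0:1,v1:0,v2:0,v3:0,v4:0,v5:0

step 1: output 1; order=[1]; indeg=(2,0,1,0,0,0)
step 2: output 3; order=[1,3]; indeg=(1,0,0,0,0,0)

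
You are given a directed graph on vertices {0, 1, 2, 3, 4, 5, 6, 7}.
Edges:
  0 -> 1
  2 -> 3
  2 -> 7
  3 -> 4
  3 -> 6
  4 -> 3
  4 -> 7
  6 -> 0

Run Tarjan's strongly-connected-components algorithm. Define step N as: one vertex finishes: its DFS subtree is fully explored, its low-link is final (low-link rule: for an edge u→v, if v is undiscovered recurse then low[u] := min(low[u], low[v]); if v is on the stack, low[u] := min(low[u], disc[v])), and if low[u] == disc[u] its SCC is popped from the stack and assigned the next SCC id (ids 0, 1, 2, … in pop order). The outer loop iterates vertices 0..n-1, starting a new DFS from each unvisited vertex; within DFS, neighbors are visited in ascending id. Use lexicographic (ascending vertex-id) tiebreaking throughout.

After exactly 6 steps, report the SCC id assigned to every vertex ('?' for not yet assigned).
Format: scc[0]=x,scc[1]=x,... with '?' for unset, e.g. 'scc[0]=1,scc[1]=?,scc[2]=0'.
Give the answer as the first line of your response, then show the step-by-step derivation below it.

scc[0]=1,scc[1]=0,scc[2]=?,scc[3]=4,scc[4]=4,scc[5]=?,scc[6]=3,scc[7]=2

step 1: low=(low[0]=0,low[1]=1,low[2]=?,low[3]=?,low[4]=?,low[5]=?,low[6]=?,low[7]=?); scc=(scc[0]=?,scc[1]=0,scc[2]=?,scc[3]=?,scc[4]=?,scc[5]=?,scc[6]=?,scc[7]=?)
step 2: low=(low[0]=0,low[1]=1,low[2]=?,low[3]=?,low[4]=?,low[5]=?,low[6]=?,low[7]=?); scc=(scc[0]=1,scc[1]=0,scc[2]=?,scc[3]=?,scc[4]=?,scc[5]=?,scc[6]=?,scc[7]=?)
step 3: low=(low[0]=0,low[1]=1,low[2]=2,low[3]=3,low[4]=3,low[5]=?,low[6]=?,low[7]=5); scc=(scc[0]=1,scc[1]=0,scc[2]=?,scc[3]=?,scc[4]=?,scc[5]=?,scc[6]=?,scc[7]=2)
step 4: low=(low[0]=0,low[1]=1,low[2]=2,low[3]=3,low[4]=3,low[5]=?,low[6]=?,low[7]=5); scc=(scc[0]=1,scc[1]=0,scc[2]=?,scc[3]=?,scc[4]=?,scc[5]=?,scc[6]=?,scc[7]=2)
step 5: low=(low[0]=0,low[1]=1,low[2]=2,low[3]=3,low[4]=3,low[5]=?,low[6]=6,low[7]=5); scc=(scc[0]=1,scc[1]=0,scc[2]=?,scc[3]=?,scc[4]=?,scc[5]=?,scc[6]=3,scc[7]=2)
step 6: low=(low[0]=0,low[1]=1,low[2]=2,low[3]=3,low[4]=3,low[5]=?,low[6]=6,low[7]=5); scc=(scc[0]=1,scc[1]=0,scc[2]=?,scc[3]=4,scc[4]=4,scc[5]=?,scc[6]=3,scc[7]=2)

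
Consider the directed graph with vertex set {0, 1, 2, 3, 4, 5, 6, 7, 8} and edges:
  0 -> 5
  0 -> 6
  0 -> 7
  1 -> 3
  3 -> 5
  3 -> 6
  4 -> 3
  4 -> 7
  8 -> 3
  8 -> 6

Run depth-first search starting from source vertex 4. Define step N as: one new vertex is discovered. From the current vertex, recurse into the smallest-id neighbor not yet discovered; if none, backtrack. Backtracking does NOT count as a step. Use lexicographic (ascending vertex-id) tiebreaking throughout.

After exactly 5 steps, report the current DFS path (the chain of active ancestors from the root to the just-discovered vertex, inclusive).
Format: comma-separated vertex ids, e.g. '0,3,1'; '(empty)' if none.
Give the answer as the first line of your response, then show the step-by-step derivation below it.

4,7

step 1: discover 4; path=4; order=4
step 2: discover 3; path=4>3; order=4,3
step 3: discover 5; path=4>3>5; order=4,3,5
step 4: discover 6; path=4>3>6; order=4,3,5,6
step 5: discover 7; path=4>7; order=4,3,5,6,7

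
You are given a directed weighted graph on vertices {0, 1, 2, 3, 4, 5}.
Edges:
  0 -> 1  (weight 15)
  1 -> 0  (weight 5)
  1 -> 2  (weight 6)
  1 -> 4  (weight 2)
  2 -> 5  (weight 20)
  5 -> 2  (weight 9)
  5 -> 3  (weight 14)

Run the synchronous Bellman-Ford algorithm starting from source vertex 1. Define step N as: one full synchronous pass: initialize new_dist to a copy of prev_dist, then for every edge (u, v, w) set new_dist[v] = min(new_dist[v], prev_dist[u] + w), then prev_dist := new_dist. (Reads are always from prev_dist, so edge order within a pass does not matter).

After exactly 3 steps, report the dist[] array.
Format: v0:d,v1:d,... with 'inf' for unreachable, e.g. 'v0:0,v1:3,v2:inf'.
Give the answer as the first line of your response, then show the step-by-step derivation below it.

v0:5,v1:0,v2:6,v3:40,v4:2,v5:26

step 1: dist = v0:5,v1:0,v2:6,v3:inf,v4:2,v5:inf
step 2: dist = v0:5,v1:0,v2:6,v3:inf,v4:2,v5:26
step 3: dist = v0:5,v1:0,v2:6,v3:40,v4:2,v5:26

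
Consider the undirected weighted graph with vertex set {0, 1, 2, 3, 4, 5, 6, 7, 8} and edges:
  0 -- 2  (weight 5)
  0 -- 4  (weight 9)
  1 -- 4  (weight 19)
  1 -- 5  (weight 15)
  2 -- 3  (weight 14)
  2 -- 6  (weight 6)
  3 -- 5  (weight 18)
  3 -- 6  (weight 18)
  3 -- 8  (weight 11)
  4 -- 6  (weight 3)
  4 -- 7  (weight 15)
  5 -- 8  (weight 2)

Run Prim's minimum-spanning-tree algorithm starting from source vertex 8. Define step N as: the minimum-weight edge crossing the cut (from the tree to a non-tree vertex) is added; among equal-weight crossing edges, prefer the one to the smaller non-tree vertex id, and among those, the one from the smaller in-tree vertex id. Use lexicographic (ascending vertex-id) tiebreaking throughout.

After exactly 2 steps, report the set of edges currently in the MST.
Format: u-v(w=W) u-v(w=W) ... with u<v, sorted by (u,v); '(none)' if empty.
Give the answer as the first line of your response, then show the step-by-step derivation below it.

3-8(w=11) 5-8(w=2)

step 1: add edge 5-8 (w=2); MST = {5-8(w=2)}
step 2: add edge 3-8 (w=11); MST = {3-8(w=11) 5-8(w=2)}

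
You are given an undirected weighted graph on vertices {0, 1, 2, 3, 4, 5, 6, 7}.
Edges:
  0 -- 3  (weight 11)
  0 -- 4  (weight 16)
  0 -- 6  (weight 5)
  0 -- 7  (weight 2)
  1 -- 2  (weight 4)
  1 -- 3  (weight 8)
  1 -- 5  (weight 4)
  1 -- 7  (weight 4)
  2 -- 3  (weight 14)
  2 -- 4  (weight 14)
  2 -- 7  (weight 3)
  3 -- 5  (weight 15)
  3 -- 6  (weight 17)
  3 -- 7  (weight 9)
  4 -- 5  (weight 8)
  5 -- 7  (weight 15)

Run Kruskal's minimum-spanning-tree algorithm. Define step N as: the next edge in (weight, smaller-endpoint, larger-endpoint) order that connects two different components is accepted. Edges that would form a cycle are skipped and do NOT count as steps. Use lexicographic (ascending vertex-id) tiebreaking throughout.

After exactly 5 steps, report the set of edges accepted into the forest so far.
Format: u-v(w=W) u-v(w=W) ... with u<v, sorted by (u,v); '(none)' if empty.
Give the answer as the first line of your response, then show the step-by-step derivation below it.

0-6(w=5) 0-7(w=2) 1-2(w=4) 1-5(w=4) 2-7(w=3)

step 1: add edge 0-7 (w=2); MST = {0-7(w=2)}
step 2: add edge 2-7 (w=3); MST = {0-7(w=2) 2-7(w=3)}
step 3: add edge 1-2 (w=4); MST = {0-7(w=2) 1-2(w=4) 2-7(w=3)}
step 4: add edge 1-5 (w=4); MST = {0-7(w=2) 1-2(w=4) 1-5(w=4) 2-7(w=3)}
step 5: add edge 0-6 (w=5); MST = {0-6(w=5) 0-7(w=2) 1-2(w=4) 1-5(w=4) 2-7(w=3)}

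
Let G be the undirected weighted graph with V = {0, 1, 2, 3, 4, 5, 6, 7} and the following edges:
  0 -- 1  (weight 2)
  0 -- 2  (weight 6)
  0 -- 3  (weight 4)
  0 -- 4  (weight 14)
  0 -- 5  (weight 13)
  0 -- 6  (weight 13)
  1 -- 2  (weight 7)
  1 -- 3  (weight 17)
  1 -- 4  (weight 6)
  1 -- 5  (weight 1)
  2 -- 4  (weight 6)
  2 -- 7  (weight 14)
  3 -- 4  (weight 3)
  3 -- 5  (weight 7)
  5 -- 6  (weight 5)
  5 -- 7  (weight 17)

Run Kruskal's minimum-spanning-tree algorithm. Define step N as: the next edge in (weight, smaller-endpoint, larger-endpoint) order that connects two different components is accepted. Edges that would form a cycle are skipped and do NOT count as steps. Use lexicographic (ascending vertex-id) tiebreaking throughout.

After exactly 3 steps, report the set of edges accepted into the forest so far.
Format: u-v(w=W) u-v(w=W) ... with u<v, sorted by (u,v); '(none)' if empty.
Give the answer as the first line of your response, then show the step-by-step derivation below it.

0-1(w=2) 1-5(w=1) 3-4(w=3)

step 1: add edge 1-5 (w=1); MST = {1-5(w=1)}
step 2: add edge 0-1 (w=2); MST = {0-1(w=2) 1-5(w=1)}
step 3: add edge 3-4 (w=3); MST = {0-1(w=2) 1-5(w=1) 3-4(w=3)}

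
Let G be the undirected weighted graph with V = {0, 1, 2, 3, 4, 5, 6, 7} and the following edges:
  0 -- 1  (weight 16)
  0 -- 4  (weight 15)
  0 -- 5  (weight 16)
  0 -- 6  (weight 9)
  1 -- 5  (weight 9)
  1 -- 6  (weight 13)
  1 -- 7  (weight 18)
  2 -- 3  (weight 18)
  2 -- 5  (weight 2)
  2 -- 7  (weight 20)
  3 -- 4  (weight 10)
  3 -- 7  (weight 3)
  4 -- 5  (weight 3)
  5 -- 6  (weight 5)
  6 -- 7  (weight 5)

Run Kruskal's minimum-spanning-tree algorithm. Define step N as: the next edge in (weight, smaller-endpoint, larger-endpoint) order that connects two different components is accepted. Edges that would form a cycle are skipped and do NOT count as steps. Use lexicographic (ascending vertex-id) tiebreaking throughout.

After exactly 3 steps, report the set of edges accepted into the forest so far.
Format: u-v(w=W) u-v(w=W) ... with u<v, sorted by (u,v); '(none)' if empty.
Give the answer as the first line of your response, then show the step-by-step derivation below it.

2-5(w=2) 3-7(w=3) 4-5(w=3)

step 1: add edge 2-5 (w=2); MST = {2-5(w=2)}
step 2: add edge 3-7 (w=3); MST = {2-5(w=2) 3-7(w=3)}
step 3: add edge 4-5 (w=3); MST = {2-5(w=2) 3-7(w=3) 4-5(w=3)}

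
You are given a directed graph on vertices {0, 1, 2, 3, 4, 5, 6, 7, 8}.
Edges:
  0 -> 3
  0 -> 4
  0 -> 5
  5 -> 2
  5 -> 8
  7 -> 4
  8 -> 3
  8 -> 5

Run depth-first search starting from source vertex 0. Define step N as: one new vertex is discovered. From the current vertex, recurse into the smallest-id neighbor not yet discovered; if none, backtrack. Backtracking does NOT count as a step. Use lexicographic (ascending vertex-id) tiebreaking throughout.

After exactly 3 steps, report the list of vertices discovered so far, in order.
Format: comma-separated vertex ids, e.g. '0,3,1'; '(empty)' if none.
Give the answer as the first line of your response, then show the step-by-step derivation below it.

0,3,4

step 1: discover 0; path=0; order=0
step 2: discover 3; path=0>3; order=0,3
step 3: discover 4; path=0>4; order=0,3,4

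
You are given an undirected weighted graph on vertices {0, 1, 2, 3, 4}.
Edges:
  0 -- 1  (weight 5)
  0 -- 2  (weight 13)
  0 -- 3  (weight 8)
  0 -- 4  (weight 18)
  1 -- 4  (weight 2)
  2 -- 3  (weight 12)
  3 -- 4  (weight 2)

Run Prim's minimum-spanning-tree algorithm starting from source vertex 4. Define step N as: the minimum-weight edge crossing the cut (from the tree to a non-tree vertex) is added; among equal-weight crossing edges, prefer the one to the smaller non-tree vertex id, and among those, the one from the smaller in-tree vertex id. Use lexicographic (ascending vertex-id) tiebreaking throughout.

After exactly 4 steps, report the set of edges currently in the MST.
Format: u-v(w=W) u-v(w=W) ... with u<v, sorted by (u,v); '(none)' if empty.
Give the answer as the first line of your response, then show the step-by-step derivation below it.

0-1(w=5) 1-4(w=2) 2-3(w=12) 3-4(w=2)

step 1: add edge 1-4 (w=2); MST = {1-4(w=2)}
step 2: add edge 3-4 (w=2); MST = {1-4(w=2) 3-4(w=2)}
step 3: add edge 0-1 (w=5); MST = {0-1(w=5) 1-4(w=2) 3-4(w=2)}
step 4: add edge 2-3 (w=12); MST = {0-1(w=5) 1-4(w=2) 2-3(w=12) 3-4(w=2)}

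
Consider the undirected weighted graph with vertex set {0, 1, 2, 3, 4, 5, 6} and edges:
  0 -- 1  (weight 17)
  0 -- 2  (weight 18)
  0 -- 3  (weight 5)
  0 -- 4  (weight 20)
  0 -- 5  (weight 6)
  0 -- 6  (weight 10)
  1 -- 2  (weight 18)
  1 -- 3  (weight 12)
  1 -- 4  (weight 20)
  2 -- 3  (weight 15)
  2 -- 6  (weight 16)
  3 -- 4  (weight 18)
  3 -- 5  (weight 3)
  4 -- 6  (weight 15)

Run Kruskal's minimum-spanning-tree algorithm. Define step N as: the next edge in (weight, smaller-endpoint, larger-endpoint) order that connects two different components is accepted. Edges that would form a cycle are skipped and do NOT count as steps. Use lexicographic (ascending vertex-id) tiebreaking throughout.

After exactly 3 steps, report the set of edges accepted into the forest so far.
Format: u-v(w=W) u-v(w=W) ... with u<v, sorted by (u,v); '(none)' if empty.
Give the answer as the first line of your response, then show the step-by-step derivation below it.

0-3(w=5) 0-6(w=10) 3-5(w=3)

step 1: add edge 3-5 (w=3); MST = {3-5(w=3)}
step 2: add edge 0-3 (w=5); MST = {0-3(w=5) 3-5(w=3)}
step 3: add edge 0-6 (w=10); MST = {0-3(w=5) 0-6(w=10) 3-5(w=3)}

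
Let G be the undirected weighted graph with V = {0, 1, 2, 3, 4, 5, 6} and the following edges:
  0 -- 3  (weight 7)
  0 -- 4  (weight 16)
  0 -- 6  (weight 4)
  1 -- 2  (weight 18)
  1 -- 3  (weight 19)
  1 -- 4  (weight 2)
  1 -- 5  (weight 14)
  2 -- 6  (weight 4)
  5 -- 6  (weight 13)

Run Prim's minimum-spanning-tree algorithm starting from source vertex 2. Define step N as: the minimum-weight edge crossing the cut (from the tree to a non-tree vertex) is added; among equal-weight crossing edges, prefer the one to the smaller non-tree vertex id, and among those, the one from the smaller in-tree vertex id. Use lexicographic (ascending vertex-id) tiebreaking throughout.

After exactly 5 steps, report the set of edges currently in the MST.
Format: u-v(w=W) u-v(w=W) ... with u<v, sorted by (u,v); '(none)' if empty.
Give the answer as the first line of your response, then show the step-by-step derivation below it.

0-3(w=7) 0-6(w=4) 1-5(w=14) 2-6(w=4) 5-6(w=13)

step 1: add edge 2-6 (w=4); MST = {2-6(w=4)}
step 2: add edge 0-6 (w=4); MST = {0-6(w=4) 2-6(w=4)}
step 3: add edge 0-3 (w=7); MST = {0-3(w=7) 0-6(w=4) 2-6(w=4)}
step 4: add edge 5-6 (w=13); MST = {0-3(w=7) 0-6(w=4) 2-6(w=4) 5-6(w=13)}
step 5: add edge 1-5 (w=14); MST = {0-3(w=7) 0-6(w=4) 1-5(w=14) 2-6(w=4) 5-6(w=13)}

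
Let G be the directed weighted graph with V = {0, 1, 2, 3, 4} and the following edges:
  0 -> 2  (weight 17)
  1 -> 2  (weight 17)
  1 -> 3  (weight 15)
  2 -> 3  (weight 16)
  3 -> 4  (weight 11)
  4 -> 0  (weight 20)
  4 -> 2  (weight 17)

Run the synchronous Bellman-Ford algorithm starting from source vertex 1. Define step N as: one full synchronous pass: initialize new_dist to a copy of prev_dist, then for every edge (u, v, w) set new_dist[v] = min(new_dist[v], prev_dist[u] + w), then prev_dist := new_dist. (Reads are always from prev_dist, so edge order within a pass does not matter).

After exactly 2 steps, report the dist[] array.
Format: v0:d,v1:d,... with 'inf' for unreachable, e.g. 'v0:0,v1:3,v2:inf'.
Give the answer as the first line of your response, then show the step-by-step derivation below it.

v0:inf,v1:0,v2:17,v3:15,v4:26

step 1: dist = v0:inf,v1:0,v2:17,v3:15,v4:inf
step 2: dist = v0:inf,v1:0,v2:17,v3:15,v4:26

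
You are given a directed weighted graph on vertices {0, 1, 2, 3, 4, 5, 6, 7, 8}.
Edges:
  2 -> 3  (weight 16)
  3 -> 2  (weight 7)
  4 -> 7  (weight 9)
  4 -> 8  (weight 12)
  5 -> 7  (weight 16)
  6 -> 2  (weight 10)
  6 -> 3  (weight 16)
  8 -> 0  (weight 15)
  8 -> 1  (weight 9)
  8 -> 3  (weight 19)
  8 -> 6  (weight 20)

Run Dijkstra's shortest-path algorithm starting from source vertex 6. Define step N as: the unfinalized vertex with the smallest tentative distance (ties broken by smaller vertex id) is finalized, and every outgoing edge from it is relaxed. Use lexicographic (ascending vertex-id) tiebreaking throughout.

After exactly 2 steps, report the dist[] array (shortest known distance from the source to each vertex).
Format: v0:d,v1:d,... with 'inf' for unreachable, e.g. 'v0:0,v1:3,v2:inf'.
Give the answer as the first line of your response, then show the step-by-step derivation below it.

v0:inf,v1:inf,v2:10,v3:16,v4:inf,v5:inf,v6:0,v7:inf,v8:inf

step 1: dist = v0:inf,v1:inf,v2:10,v3:16,v4:inf,v5:inf,v6:0,v7:inf,v8:inf
step 2: dist = v0:inf,v1:inf,v2:10,v3:16,v4:inf,v5:inf,v6:0,v7:inf,v8:inf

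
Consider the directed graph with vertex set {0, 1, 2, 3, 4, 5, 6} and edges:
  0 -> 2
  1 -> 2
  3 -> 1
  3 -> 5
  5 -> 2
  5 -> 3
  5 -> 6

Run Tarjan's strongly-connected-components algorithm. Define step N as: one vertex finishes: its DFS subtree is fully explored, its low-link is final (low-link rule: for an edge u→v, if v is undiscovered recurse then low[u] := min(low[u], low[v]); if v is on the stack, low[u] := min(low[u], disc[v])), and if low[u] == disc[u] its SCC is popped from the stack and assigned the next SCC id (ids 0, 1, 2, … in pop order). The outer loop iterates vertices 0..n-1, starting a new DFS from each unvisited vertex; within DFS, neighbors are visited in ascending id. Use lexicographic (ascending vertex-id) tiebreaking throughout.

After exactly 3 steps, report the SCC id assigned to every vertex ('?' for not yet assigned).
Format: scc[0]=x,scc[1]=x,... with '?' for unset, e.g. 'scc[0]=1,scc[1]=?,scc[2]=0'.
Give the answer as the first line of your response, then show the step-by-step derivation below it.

scc[0]=1,scc[1]=2,scc[2]=0,scc[3]=?,scc[4]=?,scc[5]=?,scc[6]=?

step 1: low=(low[0]=0,low[1]=?,low[2]=1,low[3]=?,low[4]=?,low[5]=?,low[6]=?); scc=(scc[0]=?,scc[1]=?,scc[2]=0,scc[3]=?,scc[4]=?,scc[5]=?,scc[6]=?)
step 2: low=(low[0]=0,low[1]=?,low[2]=1,low[3]=?,low[4]=?,low[5]=?,low[6]=?); scc=(scc[0]=1,scc[1]=?,scc[2]=0,scc[3]=?,scc[4]=?,scc[5]=?,scc[6]=?)
step 3: low=(low[0]=0,low[1]=2,low[2]=1,low[3]=?,low[4]=?,low[5]=?,low[6]=?); scc=(scc[0]=1,scc[1]=2,scc[2]=0,scc[3]=?,scc[4]=?,scc[5]=?,scc[6]=?)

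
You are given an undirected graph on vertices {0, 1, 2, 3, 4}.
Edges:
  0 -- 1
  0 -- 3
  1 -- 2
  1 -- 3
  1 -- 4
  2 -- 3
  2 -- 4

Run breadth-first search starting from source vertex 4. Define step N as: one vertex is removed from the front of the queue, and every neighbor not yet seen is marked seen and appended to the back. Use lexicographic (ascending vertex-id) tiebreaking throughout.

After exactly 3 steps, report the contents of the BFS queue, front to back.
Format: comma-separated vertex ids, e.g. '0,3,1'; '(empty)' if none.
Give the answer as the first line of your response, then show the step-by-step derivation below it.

0,3

step 1: dequeue 4; queue=[1,2]; order=4
step 2: dequeue 1; queue=[2,0,3]; order=4,1
step 3: dequeue 2; queue=[0,3]; order=4,1,2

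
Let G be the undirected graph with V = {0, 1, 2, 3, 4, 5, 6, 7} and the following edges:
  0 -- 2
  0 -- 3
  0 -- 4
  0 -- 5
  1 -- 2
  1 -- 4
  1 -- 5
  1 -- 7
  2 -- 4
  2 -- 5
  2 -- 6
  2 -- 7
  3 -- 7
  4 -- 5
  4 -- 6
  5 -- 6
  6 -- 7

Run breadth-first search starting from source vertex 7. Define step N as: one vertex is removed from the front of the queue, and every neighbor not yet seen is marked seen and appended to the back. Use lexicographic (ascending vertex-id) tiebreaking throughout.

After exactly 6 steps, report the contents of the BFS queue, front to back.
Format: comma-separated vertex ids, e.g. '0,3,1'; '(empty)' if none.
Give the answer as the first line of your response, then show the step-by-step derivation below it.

5,0

step 1: dequeue 7; queue=[1,2,3,6]; order=7
step 2: dequeue 1; queue=[2,3,6,4,5]; order=7,1
step 3: dequeue 2; queue=[3,6,4,5,0]; order=7,1,2
step 4: dequeue 3; queue=[6,4,5,0]; order=7,1,2,3
step 5: dequeue 6; queue=[4,5,0]; order=7,1,2,3,6
step 6: dequeue 4; queue=[5,0]; order=7,1,2,3,6,4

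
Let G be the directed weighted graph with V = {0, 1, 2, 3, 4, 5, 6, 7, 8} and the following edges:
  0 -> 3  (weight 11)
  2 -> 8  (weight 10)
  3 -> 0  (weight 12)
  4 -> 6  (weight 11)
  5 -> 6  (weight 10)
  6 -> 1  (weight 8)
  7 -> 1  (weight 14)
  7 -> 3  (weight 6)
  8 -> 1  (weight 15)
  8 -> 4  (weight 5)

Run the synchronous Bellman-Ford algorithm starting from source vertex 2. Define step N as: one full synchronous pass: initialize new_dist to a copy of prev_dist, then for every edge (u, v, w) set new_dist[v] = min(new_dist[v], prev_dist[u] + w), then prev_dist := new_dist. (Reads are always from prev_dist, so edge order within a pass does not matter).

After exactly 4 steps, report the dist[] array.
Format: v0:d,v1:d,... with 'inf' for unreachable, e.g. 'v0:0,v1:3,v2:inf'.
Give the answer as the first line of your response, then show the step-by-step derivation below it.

v0:inf,v1:25,v2:0,v3:inf,v4:15,v5:inf,v6:26,v7:inf,v8:10

step 1: dist = v0:inf,v1:inf,v2:0,v3:inf,v4:inf,v5:inf,v6:inf,v7:inf,v8:10
step 2: dist = v0:inf,v1:25,v2:0,v3:inf,v4:15,v5:inf,v6:inf,v7:inf,v8:10
step 3: dist = v0:inf,v1:25,v2:0,v3:inf,v4:15,v5:inf,v6:26,v7:inf,v8:10
step 4: dist = v0:inf,v1:25,v2:0,v3:inf,v4:15,v5:inf,v6:26,v7:inf,v8:10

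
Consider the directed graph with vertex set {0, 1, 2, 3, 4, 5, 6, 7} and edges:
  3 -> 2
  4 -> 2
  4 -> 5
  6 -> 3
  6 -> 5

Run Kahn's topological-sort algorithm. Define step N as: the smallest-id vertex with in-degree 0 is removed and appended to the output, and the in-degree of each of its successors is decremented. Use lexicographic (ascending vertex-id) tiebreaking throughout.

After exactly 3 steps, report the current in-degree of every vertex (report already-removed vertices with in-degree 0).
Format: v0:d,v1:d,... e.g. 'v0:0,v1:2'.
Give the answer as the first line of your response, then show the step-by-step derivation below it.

v0:0,v1:0,v2:1,v3:1,v4:0,v5:1,v6:0,v7:0

step 1: output 0; order=[0]; indeg=(0,0,2,1,0,2,0,0)
step 2: output 1; order=[0,1]; indeg=(0,0,2,1,0,2,0,0)
step 3: output 4; order=[0,1,4]; indeg=(0,0,1,1,0,1,0,0)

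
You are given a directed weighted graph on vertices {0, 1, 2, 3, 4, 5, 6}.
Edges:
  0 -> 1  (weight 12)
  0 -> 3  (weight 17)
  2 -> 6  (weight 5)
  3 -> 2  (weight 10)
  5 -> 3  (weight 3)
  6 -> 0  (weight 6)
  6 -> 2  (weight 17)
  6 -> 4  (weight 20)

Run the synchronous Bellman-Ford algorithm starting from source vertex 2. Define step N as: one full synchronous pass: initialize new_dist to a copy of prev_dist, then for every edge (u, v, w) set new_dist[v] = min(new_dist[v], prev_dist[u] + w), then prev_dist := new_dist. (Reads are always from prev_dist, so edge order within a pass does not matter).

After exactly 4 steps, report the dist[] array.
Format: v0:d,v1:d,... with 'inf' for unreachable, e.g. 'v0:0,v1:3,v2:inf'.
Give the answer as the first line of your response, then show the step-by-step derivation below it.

v0:11,v1:23,v2:0,v3:28,v4:25,v5:inf,v6:5

step 1: dist = v0:inf,v1:inf,v2:0,v3:inf,v4:inf,v5:inf,v6:5
step 2: dist = v0:11,v1:inf,v2:0,v3:inf,v4:25,v5:inf,v6:5
step 3: dist = v0:11,v1:23,v2:0,v3:28,v4:25,v5:inf,v6:5
step 4: dist = v0:11,v1:23,v2:0,v3:28,v4:25,v5:inf,v6:5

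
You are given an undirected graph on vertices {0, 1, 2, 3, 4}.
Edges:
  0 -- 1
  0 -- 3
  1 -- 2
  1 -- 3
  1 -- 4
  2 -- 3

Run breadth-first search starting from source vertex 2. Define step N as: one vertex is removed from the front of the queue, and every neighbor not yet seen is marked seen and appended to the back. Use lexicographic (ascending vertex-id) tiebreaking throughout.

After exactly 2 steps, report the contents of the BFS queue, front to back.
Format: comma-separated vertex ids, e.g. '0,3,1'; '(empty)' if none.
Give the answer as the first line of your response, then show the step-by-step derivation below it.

3,0,4

step 1: dequeue 2; queue=[1,3]; order=2
step 2: dequeue 1; queue=[3,0,4]; order=2,1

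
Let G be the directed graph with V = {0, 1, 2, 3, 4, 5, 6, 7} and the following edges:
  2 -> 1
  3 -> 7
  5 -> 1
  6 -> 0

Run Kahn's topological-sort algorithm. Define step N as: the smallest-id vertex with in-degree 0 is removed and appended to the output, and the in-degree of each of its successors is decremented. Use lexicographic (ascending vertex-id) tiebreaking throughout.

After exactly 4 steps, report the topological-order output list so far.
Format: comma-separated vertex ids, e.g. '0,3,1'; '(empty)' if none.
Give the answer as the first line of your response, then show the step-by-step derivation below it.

2,3,4,5

step 1: output 2; order=[2]; indeg=(1,1,0,0,0,0,0,1)
step 2: output 3; order=[2,3]; indeg=(1,1,0,0,0,0,0,0)
step 3: output 4; order=[2,3,4]; indeg=(1,1,0,0,0,0,0,0)
step 4: output 5; order=[2,3,4,5]; indeg=(1,0,0,0,0,0,0,0)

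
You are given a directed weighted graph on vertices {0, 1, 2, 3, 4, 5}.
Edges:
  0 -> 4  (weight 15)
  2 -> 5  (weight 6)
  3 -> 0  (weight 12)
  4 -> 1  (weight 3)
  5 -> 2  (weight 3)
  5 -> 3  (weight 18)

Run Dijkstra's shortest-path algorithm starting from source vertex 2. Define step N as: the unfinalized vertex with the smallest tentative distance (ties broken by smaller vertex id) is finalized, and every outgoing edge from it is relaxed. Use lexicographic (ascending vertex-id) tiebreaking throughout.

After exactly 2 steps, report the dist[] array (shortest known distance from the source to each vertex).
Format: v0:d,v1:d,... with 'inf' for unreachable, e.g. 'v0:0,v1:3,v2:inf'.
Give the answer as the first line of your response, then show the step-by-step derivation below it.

v0:inf,v1:inf,v2:0,v3:24,v4:inf,v5:6

step 1: dist = v0:inf,v1:inf,v2:0,v3:inf,v4:inf,v5:6
step 2: dist = v0:inf,v1:inf,v2:0,v3:24,v4:inf,v5:6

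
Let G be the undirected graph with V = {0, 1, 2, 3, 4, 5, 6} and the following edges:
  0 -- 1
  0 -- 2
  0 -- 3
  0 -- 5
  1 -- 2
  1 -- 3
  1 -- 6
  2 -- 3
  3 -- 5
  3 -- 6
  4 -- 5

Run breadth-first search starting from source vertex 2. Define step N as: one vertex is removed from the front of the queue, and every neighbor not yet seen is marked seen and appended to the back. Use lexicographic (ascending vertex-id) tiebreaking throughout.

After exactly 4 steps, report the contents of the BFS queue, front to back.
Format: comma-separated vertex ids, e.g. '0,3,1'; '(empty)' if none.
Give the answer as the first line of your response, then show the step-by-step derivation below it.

5,6

step 1: dequeue 2; queue=[0,1,3]; order=2
step 2: dequeue 0; queue=[1,3,5]; order=2,0
step 3: dequeue 1; queue=[3,5,6]; order=2,0,1
step 4: dequeue 3; queue=[5,6]; order=2,0,1,3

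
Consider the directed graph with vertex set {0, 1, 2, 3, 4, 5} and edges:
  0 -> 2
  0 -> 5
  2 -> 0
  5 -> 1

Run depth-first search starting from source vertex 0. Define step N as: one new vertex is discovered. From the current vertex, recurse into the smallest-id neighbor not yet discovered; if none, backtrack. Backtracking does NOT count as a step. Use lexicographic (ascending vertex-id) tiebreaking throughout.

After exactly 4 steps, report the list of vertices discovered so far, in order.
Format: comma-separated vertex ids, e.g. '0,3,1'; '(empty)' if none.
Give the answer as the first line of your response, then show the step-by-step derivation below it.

0,2,5,1

step 1: discover 0; path=0; order=0
step 2: discover 2; path=0>2; order=0,2
step 3: discover 5; path=0>5; order=0,2,5
step 4: discover 1; path=0>5>1; order=0,2,5,1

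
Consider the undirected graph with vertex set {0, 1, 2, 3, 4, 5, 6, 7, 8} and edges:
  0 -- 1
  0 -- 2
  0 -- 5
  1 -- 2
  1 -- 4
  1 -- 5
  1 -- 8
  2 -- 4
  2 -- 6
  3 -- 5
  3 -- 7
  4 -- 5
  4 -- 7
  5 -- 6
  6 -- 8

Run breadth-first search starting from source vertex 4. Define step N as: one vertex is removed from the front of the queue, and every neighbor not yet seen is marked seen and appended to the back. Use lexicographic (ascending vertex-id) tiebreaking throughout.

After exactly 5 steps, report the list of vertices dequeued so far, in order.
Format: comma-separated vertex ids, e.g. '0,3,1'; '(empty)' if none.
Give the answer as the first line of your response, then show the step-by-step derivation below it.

4,1,2,5,7

step 1: dequeue 4; queue=[1,2,5,7]; order=4
step 2: dequeue 1; queue=[2,5,7,0,8]; order=4,1
step 3: dequeue 2; queue=[5,7,0,8,6]; order=4,1,2
step 4: dequeue 5; queue=[7,0,8,6,3]; order=4,1,2,5
step 5: dequeue 7; queue=[0,8,6,3]; order=4,1,2,5,7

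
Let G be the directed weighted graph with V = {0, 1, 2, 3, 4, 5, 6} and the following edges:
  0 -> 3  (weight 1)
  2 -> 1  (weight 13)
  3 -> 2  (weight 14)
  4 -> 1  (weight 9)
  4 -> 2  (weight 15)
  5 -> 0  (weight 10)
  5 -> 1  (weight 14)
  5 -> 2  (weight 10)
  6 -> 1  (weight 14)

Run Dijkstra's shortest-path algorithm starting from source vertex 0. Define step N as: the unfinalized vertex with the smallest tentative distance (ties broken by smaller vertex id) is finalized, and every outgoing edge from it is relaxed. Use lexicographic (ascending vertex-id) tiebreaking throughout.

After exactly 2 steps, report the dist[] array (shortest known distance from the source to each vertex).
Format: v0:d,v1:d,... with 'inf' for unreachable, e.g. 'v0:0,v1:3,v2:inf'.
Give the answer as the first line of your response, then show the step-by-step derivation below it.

v0:0,v1:inf,v2:15,v3:1,v4:inf,v5:inf,v6:inf

step 1: dist = v0:0,v1:inf,v2:inf,v3:1,v4:inf,v5:inf,v6:inf
step 2: dist = v0:0,v1:inf,v2:15,v3:1,v4:inf,v5:inf,v6:inf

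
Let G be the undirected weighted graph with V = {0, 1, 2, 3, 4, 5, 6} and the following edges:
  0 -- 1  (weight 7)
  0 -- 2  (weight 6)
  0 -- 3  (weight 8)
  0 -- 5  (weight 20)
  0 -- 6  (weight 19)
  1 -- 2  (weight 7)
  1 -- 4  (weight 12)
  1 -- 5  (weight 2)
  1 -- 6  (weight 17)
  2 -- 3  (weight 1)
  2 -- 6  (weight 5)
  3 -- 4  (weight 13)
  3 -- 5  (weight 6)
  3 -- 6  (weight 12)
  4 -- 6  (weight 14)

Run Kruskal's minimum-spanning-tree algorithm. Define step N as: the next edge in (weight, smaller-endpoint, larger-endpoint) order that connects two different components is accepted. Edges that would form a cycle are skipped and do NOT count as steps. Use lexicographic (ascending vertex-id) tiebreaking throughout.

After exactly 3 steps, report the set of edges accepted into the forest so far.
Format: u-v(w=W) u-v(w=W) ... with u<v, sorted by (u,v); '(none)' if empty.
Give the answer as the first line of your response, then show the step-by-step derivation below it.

1-5(w=2) 2-3(w=1) 2-6(w=5)

step 1: add edge 2-3 (w=1); MST = {2-3(w=1)}
step 2: add edge 1-5 (w=2); MST = {1-5(w=2) 2-3(w=1)}
step 3: add edge 2-6 (w=5); MST = {1-5(w=2) 2-3(w=1) 2-6(w=5)}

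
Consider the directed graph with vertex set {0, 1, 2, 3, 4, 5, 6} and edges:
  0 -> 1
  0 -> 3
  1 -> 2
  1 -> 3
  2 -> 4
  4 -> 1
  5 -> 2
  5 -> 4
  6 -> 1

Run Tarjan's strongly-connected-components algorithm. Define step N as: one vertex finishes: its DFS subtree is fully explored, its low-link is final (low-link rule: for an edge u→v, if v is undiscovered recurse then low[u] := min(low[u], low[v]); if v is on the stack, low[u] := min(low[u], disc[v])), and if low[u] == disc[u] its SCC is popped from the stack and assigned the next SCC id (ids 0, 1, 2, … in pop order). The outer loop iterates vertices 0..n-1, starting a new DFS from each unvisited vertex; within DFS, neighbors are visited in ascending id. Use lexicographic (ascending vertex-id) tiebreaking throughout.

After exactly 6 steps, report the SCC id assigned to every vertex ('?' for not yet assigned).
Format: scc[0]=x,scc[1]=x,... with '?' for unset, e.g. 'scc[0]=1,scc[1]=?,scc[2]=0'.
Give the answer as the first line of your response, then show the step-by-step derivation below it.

scc[0]=2,scc[1]=1,scc[2]=1,scc[3]=0,scc[4]=1,scc[5]=3,scc[6]=?

step 1: low=(low[0]=0,low[1]=1,low[2]=2,low[3]=?,low[4]=1,low[5]=?,low[6]=?); scc=(scc[0]=?,scc[1]=?,scc[2]=?,scc[3]=?,scc[4]=?,scc[5]=?,scc[6]=?)
step 2: low=(low[0]=0,low[1]=1,low[2]=1,low[3]=?,low[4]=1,low[5]=?,low[6]=?); scc=(scc[0]=?,scc[1]=?,scc[2]=?,scc[3]=?,scc[4]=?,scc[5]=?,scc[6]=?)
step 3: low=(low[0]=0,low[1]=1,low[2]=1,low[3]=4,low[4]=1,low[5]=?,low[6]=?); scc=(scc[0]=?,scc[1]=?,scc[2]=?,scc[3]=0,scc[4]=?,scc[5]=?,scc[6]=?)
step 4: low=(low[0]=0,low[1]=1,low[2]=1,low[3]=4,low[4]=1,low[5]=?,low[6]=?); scc=(scc[0]=?,scc[1]=1,scc[2]=1,scc[3]=0,scc[4]=1,scc[5]=?,scc[6]=?)
step 5: low=(low[0]=0,low[1]=1,low[2]=1,low[3]=4,low[4]=1,low[5]=?,low[6]=?); scc=(scc[0]=2,scc[1]=1,scc[2]=1,scc[3]=0,scc[4]=1,scc[5]=?,scc[6]=?)
step 6: low=(low[0]=0,low[1]=1,low[2]=1,low[3]=4,low[4]=1,low[5]=5,low[6]=?); scc=(scc[0]=2,scc[1]=1,scc[2]=1,scc[3]=0,scc[4]=1,scc[5]=3,scc[6]=?)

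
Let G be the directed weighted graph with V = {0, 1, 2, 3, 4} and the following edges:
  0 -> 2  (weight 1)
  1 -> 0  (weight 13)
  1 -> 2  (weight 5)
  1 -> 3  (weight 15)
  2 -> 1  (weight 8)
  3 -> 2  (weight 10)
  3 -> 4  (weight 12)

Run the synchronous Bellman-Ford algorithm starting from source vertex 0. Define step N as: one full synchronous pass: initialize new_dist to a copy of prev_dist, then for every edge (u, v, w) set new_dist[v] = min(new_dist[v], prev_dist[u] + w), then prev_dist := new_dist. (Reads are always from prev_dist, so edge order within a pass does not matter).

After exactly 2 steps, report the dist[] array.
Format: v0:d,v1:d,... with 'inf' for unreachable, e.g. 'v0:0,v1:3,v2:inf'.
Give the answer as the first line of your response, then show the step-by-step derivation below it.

v0:0,v1:9,v2:1,v3:inf,v4:inf

step 1: dist = v0:0,v1:inf,v2:1,v3:inf,v4:inf
step 2: dist = v0:0,v1:9,v2:1,v3:inf,v4:inf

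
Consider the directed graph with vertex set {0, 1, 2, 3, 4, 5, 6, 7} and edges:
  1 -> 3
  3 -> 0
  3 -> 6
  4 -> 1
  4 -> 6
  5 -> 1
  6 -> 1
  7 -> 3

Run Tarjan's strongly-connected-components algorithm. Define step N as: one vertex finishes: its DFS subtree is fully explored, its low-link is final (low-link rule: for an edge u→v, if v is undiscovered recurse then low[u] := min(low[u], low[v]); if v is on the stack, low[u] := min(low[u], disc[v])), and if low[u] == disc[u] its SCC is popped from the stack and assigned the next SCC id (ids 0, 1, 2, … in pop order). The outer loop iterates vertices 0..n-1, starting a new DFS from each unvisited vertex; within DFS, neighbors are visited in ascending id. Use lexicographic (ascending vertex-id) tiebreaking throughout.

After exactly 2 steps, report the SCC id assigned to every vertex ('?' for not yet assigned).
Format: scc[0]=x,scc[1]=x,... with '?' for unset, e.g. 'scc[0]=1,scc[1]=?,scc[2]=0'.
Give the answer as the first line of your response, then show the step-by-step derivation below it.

scc[0]=0,scc[1]=?,scc[2]=?,scc[3]=?,scc[4]=?,scc[5]=?,scc[6]=?,scc[7]=?

step 1: low=(low[0]=0,low[1]=?,low[2]=?,low[3]=?,low[4]=?,low[5]=?,low[6]=?,low[7]=?); scc=(scc[0]=0,scc[1]=?,scc[2]=?,scc[3]=?,scc[4]=?,scc[5]=?,scc[6]=?,scc[7]=?)
step 2: low=(low[0]=0,low[1]=1,low[2]=?,low[3]=2,low[4]=?,low[5]=?,low[6]=1,low[7]=?); scc=(scc[0]=0,scc[1]=?,scc[2]=?,scc[3]=?,scc[4]=?,scc[5]=?,scc[6]=?,scc[7]=?)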